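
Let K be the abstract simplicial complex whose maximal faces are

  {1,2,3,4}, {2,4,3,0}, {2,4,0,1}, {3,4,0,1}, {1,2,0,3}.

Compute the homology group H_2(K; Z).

K has 5 vertices, 10 edges, 10 triangles, 5 3-simplices.
rank ∂_2 = 6, rank ∂_3 = 4 ⇒ b_2 = 10 − 6 − 4 = 0; all invariant factors of ∂_3 are 1 so no torsion. So H_2 = 0.

H_2 = 0.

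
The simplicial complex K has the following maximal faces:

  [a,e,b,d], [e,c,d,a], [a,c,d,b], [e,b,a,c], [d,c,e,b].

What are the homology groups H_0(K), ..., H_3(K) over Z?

H_0 = Z,  H_1 = 0,  H_2 = 0,  H_3 = Z.

Take the total order a < b < c < d < e on the vertex set. Then K (dimension 3) consists of the simplices:

  0-simplices (5): a, b, c, d, e
  1-simplices (10): ab, ac, ad, ae, bc, bd, be, cd, ce, de
  2-simplices (10): abc, abd, abe, acd, ace, ade, bcd, bce, bde, cde
  3-simplices (5): abcd, abce, abde, acde, bcde

giving chain groups C_0 ≅ Z^5, C_1 ≅ Z^10, C_2 ≅ Z^10, C_3 ≅ Z^5.

The boundary map ∂_1: C_1 → C_0 maps an edge to its endpoints' difference, ∂[p,q] = q − p.
This gives a 5×10 integer matrix of rank 4; reducing to Smith normal form yields diagonal entries (1,1,1,1).

The boundary map ∂_2: C_2 → C_1 maps a triangle to the signed sum of its edges. For instance
  ∂abe = be − ae + ab,
  ∂bde = de − be + bd.
This gives a 10×10 integer matrix of rank 6; reducing to Smith normal form yields diagonal entries (1,1,1,1,1,1).

The boundary map ∂_3: C_3 → C_2 sends each 3-simplex σ to the alternating sum Σ_i (−1)^i (σ with its i-th vertex removed). For instance
  ∂abce = bce − ace + abe − abc,
  ∂abcd = bcd − acd + abd − abc.
The resulting 10×5 matrix has rank 4, and its Smith normal form has invariant factors (1,1,1,1).

From H_k ≅ ker(∂_k) / im(∂_{k+1}) we obtain:

  H_0: rank C_0 − rank ∂_1 = 5 − 4 = 1, and the invariant factors of ∂_1 are all 1, so H_0 = Z.
  H_1: rank ker ∂_1 − rank ∂_2 = (10 − 4) − 6 = 0, and the invariant factors of ∂_2 are all 1, so H_1 = 0.
  H_2: rank ker ∂_2 − rank ∂_3 = (10 − 6) − 4 = 0, and the invariant factors of ∂_3 are all 1, so H_2 = 0.
  H_3: rank ker ∂_3 − rank ∂_4 = (5 − 4) − 0 = 1, and there is no ∂_4, so H_3 = Z.

As a check, the Euler characteristic is 5 − 10 + 10 − 5 = 0, which agrees with 1 − 0 + 0 − 1 = 0.
(K is a triangulation of the 3-sphere S^3.)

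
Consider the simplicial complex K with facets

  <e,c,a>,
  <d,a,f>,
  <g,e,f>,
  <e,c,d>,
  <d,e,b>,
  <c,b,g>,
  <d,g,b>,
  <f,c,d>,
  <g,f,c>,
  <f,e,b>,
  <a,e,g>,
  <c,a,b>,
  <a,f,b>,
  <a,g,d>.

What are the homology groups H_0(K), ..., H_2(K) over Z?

Take the total order a < b < c < d < e < f < g on the vertex set. Then K (dimension 2) consists of the simplices:

  0-simplices (7): a, b, c, d, e, f, g
  1-simplices (21): ab, ac, ad, ae, af, ag, bc, bd, be, bf, bg, cd, ce, cf, cg, de, df, dg, ef, eg, fg
  2-simplices (14): abc, abf, ace, adf, adg, aeg, bcg, bde, bdg, bef, cde, cdf, cfg, efg

giving chain groups C_0 ≅ Z^7, C_1 ≅ Z^21, C_2 ≅ Z^14.

The boundary map ∂_1: C_1 → C_0 is given by ∂[p,q] = [q] − [p]. For instance
  ∂ce = e − c.
As a 7×21 matrix over Z this has rank 6, with invariant factors (1,1,1,1,1,1).

Boundary ∂_2: C_2 → C_1 sends each 2-simplex [p,q,r] to [q,r] − [p,r] + [p,q]. For instance
  ∂aeg = eg − ag + ae,
  ∂abc = bc − ac + ab.
The resulting 21×14 matrix has rank 13, and its Smith normal form has invariant factors (1,1,1,1,1,1,1,1,1,1,1,1,1).

Now H_k = ker ∂_k / im ∂_{k+1}, so:

  H_0: rank C_0 − rank ∂_1 = 7 − 6 = 1, and the invariant factors of ∂_1 are all 1, so H_0 ≅ Z.
  H_1: rank ker ∂_1 − rank ∂_2 = (21 − 6) − 13 = 2, and the invariant factors of ∂_2 are all 1, so H_1 ≅ Z^2.
  H_2: rank ker ∂_2 − rank ∂_3 = (14 − 13) − 0 = 1, and there is no ∂_3, so H_2 ≅ Z.

As a check, the Euler characteristic is 7 − 21 + 14 = 0, which agrees with 1 − 2 + 1 = 0.

H_0 = Z,  H_1 = Z^2,  H_2 = Z.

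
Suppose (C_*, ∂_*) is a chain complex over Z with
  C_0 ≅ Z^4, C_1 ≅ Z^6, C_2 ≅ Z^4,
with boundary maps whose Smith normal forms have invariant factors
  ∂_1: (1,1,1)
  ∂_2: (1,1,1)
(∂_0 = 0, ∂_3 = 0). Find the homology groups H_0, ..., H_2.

H_0 ≅ Z,  H_1 = 0,  H_2 ≅ Z.

H_0: b_0 = 4 − 0 − 3 = 1; torsion from ∂_1 factors > 1: none. So H_0 ≅ Z.
H_1: b_1 = 6 − 3 − 3 = 0; torsion from ∂_2 factors > 1: none. So H_1 ≅ 0.
H_2: b_2 = 4 − 3 − 0 = 1; torsion from ∂_3 factors > 1: none. So H_2 ≅ Z.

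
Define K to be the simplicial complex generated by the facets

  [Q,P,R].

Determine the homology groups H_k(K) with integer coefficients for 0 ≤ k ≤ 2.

Take the total order P < Q < R on the vertex set. Then K (dimension 2) consists of the simplices:

  0-simplices (3): P, Q, R
  1-simplices (3): PQ, PR, QR
  2-simplices (1): PQR

Hence C_0 ≅ Z^3, C_1 ≅ Z^3, C_2 ≅ Z^1.

Boundary ∂_1: C_1 → C_0 maps an edge to its endpoints' difference, ∂[p,q] = q − p. For instance
  ∂PR = R − P.
As a 3×3 matrix over Z this has rank 2, with invariant factors (1,1).

∂_2: C_2 → C_1 maps a triangle to the signed sum of its edges. For instance
  ∂PQR = QR − PR + PQ.
The resulting 3×1 matrix has rank 1, and its Smith normal form has invariant factors (1).

Now H_k = ker ∂_k / im ∂_{k+1}, so:

  H_0: rank C_0 − rank ∂_1 = 3 − 2 = 1, and the invariant factors of ∂_1 are all 1, so H_0 = Z.
  H_1: rank ker ∂_1 − rank ∂_2 = (3 − 2) − 1 = 0, and the invariant factors of ∂_2 are all 1, so H_1 = 0.
  H_2: rank ker ∂_2 − rank ∂_3 = (1 − 1) − 0 = 0, and there is no ∂_3, so H_2 = 0.

H_0 ≅ Z,  H_1 = 0,  H_2 = 0.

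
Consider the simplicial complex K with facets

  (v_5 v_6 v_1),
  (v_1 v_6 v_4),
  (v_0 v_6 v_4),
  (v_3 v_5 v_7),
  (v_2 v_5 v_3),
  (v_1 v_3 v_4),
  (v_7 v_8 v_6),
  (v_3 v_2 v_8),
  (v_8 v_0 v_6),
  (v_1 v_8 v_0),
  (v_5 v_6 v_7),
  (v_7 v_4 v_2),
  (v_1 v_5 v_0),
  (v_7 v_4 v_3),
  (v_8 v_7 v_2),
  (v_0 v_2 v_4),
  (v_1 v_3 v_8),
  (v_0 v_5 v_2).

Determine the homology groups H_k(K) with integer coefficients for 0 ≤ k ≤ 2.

H_0 ≅ Z,  H_1 ≅ Z ⊕ Z/2,  H_2 = 0.

Order the vertices as v_0 < v_1 < v_2 < v_3 < v_4 < v_5 < v_6 < v_7 < v_8. Listing each simplex with vertices in this order, K has dimension 2 with simplices:

  0-simplices (9): [v_0], [v_1], [v_2], [v_3], [v_4], [v_5], [v_6], [v_7], [v_8]
  1-simplices (27): (27 of them)
  2-simplices (18): (18 of them)

giving chain groups C_0 ≅ Z^9, C_1 ≅ Z^27, C_2 ≅ Z^18.

∂_1: C_1 → C_0 sends each edge [p,q] (with p < q) to q − p. For instance
  ∂[v_0,v_2] = [v_2] − [v_0].
This gives a 9×27 integer matrix of rank 8; reducing to Smith normal form yields diagonal entries (1,1,1,1,1,1,1,1).

∂_2: C_2 → C_1 acts by ∂[p,q,r] = [q,r] − [p,r] + [p,q]. For instance
  ∂[v_3,v_4,v_7] = [v_4,v_7] − [v_3,v_7] + [v_3,v_4],
  ∂[v_3,v_5,v_7] = [v_5,v_7] − [v_3,v_7] + [v_3,v_5].
The 27×18 boundary matrix has rank 18 and Smith normal form diag(1,1,1,1,1,1,1,1,1,1,1,1,1,1,1,1,1,2).

Reading off H_k = ker ∂_k / im ∂_{k+1}:

  H_0: rank C_0 − rank ∂_1 = 9 − 8 = 1, and the invariant factors of ∂_1 are all 1, so H_0 ≅ Z.
  H_1: rank ker ∂_1 − rank ∂_2 = (27 − 8) − 18 = 1, and ∂_2 has invariant factor 2 > 1, so H_1 ≅ Z ⊕ Z/2.
  H_2: rank ker ∂_2 − rank ∂_3 = (18 − 18) − 0 = 0, and there is no ∂_3, so H_2 ≅ 0.

As a check, the Euler characteristic is 9 − 27 + 18 = 0, which agrees with 1 − 1 + 0 = 0.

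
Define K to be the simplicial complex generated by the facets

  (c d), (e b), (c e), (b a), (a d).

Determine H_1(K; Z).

H_1 = Z.

We work with the vertex ordering a < b < c < d < e. The simplices of K, each written with vertices in increasing order, are:

  0-simplices (5): a, b, c, d, e
  1-simplices (5): ab, ad, be, cd, ce

Hence C_0 ≅ Z^5, C_1 ≅ Z^5.

The boundary map ∂_1: C_1 → C_0 maps an edge to its endpoints' difference, ∂[p,q] = q − p. For instance
  ∂ab = b − a.
The 5×5 boundary matrix has rank 4 and Smith normal form diag(1,1,1,1).

Now H_k = ker ∂_k / im ∂_{k+1}, so:

  H_1: rank ker ∂_1 − rank ∂_2 = (5 − 4) − 0 = 1, and there is no ∂_2, so H_1 = Z.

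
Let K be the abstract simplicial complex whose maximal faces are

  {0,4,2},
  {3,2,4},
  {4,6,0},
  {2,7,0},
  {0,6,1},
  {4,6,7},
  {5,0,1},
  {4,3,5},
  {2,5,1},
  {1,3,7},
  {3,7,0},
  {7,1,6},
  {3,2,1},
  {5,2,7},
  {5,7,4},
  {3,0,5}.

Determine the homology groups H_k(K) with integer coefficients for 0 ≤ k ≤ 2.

Fix the vertex order 0 < 1 < 2 < 3 < 4 < 5 < 6 < 7 and write every simplex with vertices in increasing order. Then dim K = 2 and the simplices of K are:

  0-simplices (8): [0], [1], [2], [3], [4], [5], [6], [7]
  1-simplices (24): (24 of them)
  2-simplices (16): [0,1,5], [0,1,6], [0,2,4], [0,2,7], [0,3,5], [0,3,7], [0,4,6], [1,2,3], [1,2,5], [1,3,7], [1,6,7], [2,3,4], [2,5,7], [3,4,5], [4,5,7], [4,6,7]

Hence C_0 ≅ Z^8, C_1 ≅ Z^24, C_2 ≅ Z^16.

∂_1: C_1 → C_0 sends each edge [p,q] (with p < q) to q − p. For instance
  ∂[3,4] = [4] − [3].
The resulting 8×24 matrix has rank 7, and its Smith normal form has invariant factors (1,1,1,1,1,1,1).

∂_2: C_2 → C_1 acts by ∂[p,q,r] = [q,r] − [p,r] + [p,q]. For instance
  ∂[0,2,4] = [2,4] − [0,4] + [0,2],
  ∂[0,3,5] = [3,5] − [0,5] + [0,3].
The 24×16 boundary matrix has rank 15 and Smith normal form diag(1,1,1,1,1,1,1,1,1,1,1,1,1,1,1).

Reading off H_k = ker ∂_k / im ∂_{k+1}:

  H_0: rank C_0 − rank ∂_1 = 8 − 7 = 1, and the invariant factors of ∂_1 are all 1, so H_0 ≅ Z.
  H_1: rank ker ∂_1 − rank ∂_2 = (24 − 7) − 15 = 2, and the invariant factors of ∂_2 are all 1, so H_1 ≅ Z^2.
  H_2: rank ker ∂_2 − rank ∂_3 = (16 − 15) − 0 = 1, and there is no ∂_3, so H_2 ≅ Z.

H_0 ≅ Z,  H_1 ≅ Z^2,  H_2 ≅ Z.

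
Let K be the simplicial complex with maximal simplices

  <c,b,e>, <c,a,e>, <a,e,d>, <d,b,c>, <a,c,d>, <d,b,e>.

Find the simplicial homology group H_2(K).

We work with the vertex ordering a < b < c < d < e. The simplices of K, each written with vertices in increasing order, are:

  0-simplices (5): a, b, c, d, e
  1-simplices (9): ac, ad, ae, bc, bd, be, cd, ce, de
  2-simplices (6): acd, ace, ade, bcd, bce, bde

giving chain groups C_0 ≅ Z^5, C_1 ≅ Z^9, C_2 ≅ Z^6.

Boundary ∂_1: C_1 → C_0 maps an edge to its endpoints' difference, ∂[p,q] = q − p. For instance
  ∂be = e − b.
The resulting 5×9 matrix has rank 4, and its Smith normal form has invariant factors (1,1,1,1).

∂_2: C_2 → C_1 maps a triangle to the signed sum of its edges. For instance
  ∂bcd = cd − bd + bc,
  ∂bce = ce − be + bc.
The resulting 9×6 matrix has rank 5, and its Smith normal form has invariant factors (1,1,1,1,1).

Computing H_k = (kernel of ∂_k) / (image of ∂_{k+1}):

  H_2: rank ker ∂_2 − rank ∂_3 = (6 − 5) − 0 = 1, and there is no ∂_3, so H_2 = Z.

H_2 ≅ Z.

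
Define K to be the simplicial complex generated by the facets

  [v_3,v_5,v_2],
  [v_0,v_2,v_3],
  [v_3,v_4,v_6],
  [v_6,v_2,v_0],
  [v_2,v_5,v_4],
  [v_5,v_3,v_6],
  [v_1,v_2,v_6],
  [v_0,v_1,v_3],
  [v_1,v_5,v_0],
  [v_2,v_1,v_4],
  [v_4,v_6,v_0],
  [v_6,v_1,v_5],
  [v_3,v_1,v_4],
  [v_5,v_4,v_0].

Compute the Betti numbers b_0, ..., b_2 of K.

Take the total order v_0 < v_1 < v_2 < v_3 < v_4 < v_5 < v_6 on the vertex set. Then K (dimension 2) consists of the simplices:

  0-simplices (7): [v_0], [v_1], [v_2], [v_3], [v_4], [v_5], [v_6]
  1-simplices (21): (21 of them)
  2-simplices (14): (14 of them)

so the chain groups are C_0 ≅ Z^7, C_1 ≅ Z^21, C_2 ≅ Z^14.

The boundary map ∂_1: C_1 → C_0 is given by ∂[p,q] = [q] − [p]. For instance
  ∂[v_0,v_4] = [v_4] − [v_0].
This gives a 7×21 integer matrix of rank 6; reducing to Smith normal form yields diagonal entries (1,1,1,1,1,1).

The boundary map ∂_2: C_2 → C_1 acts by ∂[p,q,r] = [q,r] − [p,r] + [p,q]. For instance
  ∂[v_1,v_5,v_6] = [v_5,v_6] − [v_1,v_6] + [v_1,v_5],
  ∂[v_0,v_1,v_5] = [v_1,v_5] − [v_0,v_5] + [v_0,v_1].
As a 21×14 matrix over Z this has rank 13, with invariant factors (1,1,1,1,1,1,1,1,1,1,1,1,1).

From H_k ≅ ker(∂_k) / im(∂_{k+1}) we obtain:

  H_0: rank C_0 − rank ∂_1 = 7 − 6 = 1, and the invariant factors of ∂_1 are all 1, so H_0 ≅ Z.
  H_1: rank ker ∂_1 − rank ∂_2 = (21 − 6) − 13 = 2, and the invariant factors of ∂_2 are all 1, so H_1 ≅ Z^2.
  H_2: rank ker ∂_2 − rank ∂_3 = (14 − 13) − 0 = 1, and there is no ∂_3, so H_2 ≅ Z.

As a check, the Euler characteristic is 7 − 21 + 14 = 0, which agrees with 1 − 2 + 1 = 0.
(K is a triangulation of the torus T^2.)

Hence the Betti numbers are b_0 = 1, b_1 = 2, b_2 = 1.

b_0 = 1, b_1 = 2, b_2 = 1.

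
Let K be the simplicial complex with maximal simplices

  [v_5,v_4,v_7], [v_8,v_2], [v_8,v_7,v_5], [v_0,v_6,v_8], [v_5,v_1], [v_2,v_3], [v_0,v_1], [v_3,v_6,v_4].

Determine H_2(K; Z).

H_2 = 0.

Fix the vertex order v_0 < v_1 < v_2 < v_3 < v_4 < v_5 < v_6 < v_7 < v_8 and write every simplex with vertices in increasing order. Then dim K = 2 and the simplices of K are:

  0-simplices (9): [v_0], [v_1], [v_2], [v_3], [v_4], [v_5], [v_6], [v_7], [v_8]
  1-simplices (15): (15 of them)
  2-simplices (4): [v_0,v_6,v_8], [v_3,v_4,v_6], [v_4,v_5,v_7], [v_5,v_7,v_8]

Hence C_0 ≅ Z^9, C_1 ≅ Z^15, C_2 ≅ Z^4.

∂_1: C_1 → C_0 sends each edge [p,q] (with p < q) to q − p. For instance
  ∂[v_3,v_4] = [v_4] − [v_3].
The 9×15 boundary matrix has rank 8 and Smith normal form diag(1,1,1,1,1,1,1,1).

∂_2: C_2 → C_1 acts by ∂[p,q,r] = [q,r] − [p,r] + [p,q]. For instance
  ∂[v_5,v_7,v_8] = [v_7,v_8] − [v_5,v_8] + [v_5,v_7],
  ∂[v_0,v_6,v_8] = [v_6,v_8] − [v_0,v_8] + [v_0,v_6].
This gives a 15×4 integer matrix of rank 4; reducing to Smith normal form yields diagonal entries (1,1,1,1).

Computing H_k = (kernel of ∂_k) / (image of ∂_{k+1}):

  H_2: rank ker ∂_2 − rank ∂_3 = (4 − 4) − 0 = 0, and there is no ∂_3, so H_2 = 0.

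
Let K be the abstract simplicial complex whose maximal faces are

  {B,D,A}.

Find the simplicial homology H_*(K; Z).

Order the vertices as A < B < D. Listing each simplex with vertices in this order, K has dimension 2 with simplices:

  0-simplices (3): A, B, D
  1-simplices (3): AB, AD, BD
  2-simplices (1): ABD

Hence C_0 ≅ Z^3, C_1 ≅ Z^3, C_2 ≅ Z^1.

∂_1: C_1 → C_0 sends each edge [p,q] (with p < q) to q − p.
The resulting 3×3 matrix has rank 2, and its Smith normal form has invariant factors (1,1).

∂_2: C_2 → C_1 acts by ∂[p,q,r] = [q,r] − [p,r] + [p,q]. For instance
  ∂ABD = BD − AD + AB.
The 3×1 boundary matrix has rank 1 and Smith normal form diag(1).

Computing H_k = (kernel of ∂_k) / (image of ∂_{k+1}):

  H_0: rank C_0 − rank ∂_1 = 3 − 2 = 1, and the invariant factors of ∂_1 are all 1, so H_0 ≅ Z.
  H_1: rank ker ∂_1 − rank ∂_2 = (3 − 2) − 1 = 0, and the invariant factors of ∂_2 are all 1, so H_1 ≅ 0.
  H_2: rank ker ∂_2 − rank ∂_3 = (1 − 1) − 0 = 0, and there is no ∂_3, so H_2 ≅ 0.

H_0 = Z,  H_1 = 0,  H_2 = 0.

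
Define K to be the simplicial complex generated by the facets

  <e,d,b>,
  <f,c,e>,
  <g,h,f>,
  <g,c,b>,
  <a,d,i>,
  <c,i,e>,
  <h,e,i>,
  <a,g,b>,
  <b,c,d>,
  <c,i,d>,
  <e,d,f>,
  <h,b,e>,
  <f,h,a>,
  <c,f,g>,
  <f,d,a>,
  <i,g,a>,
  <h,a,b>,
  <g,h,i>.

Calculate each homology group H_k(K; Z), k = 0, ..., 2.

H_0 = Z,  H_1 = Z ⊕ Z_2,  H_2 = 0.

We work with the vertex ordering a < b < c < d < e < f < g < h < i. The simplices of K, each written with vertices in increasing order, are:

  0-simplices (9): a, b, c, d, e, f, g, h, i
  1-simplices (27): ab, ad, af, ag, ah, ai, bc, bd, be, bg, bh, cd, ce, cf, cg, ci, de, df, di, ef, eh, ei, fg, fh, gh, gi, hi
  2-simplices (18): abg, abh, adf, adi, afh, agi, bcd, bcg, bde, beh, cdi, cef, cei, cfg, def, ehi, fgh, ghi

Hence C_0 ≅ Z^9, C_1 ≅ Z^27, C_2 ≅ Z^18.

The boundary map ∂_1: C_1 → C_0 maps an edge to its endpoints' difference, ∂[p,q] = q − p.
The resulting 9×27 matrix has rank 8, and its Smith normal form has invariant factors (1,1,1,1,1,1,1,1).

The boundary map ∂_2: C_2 → C_1 acts by ∂[p,q,r] = [q,r] − [p,r] + [p,q]. For instance
  ∂bcd = cd − bd + bc,
  ∂ehi = hi − ei + eh.
The resulting 27×18 matrix has rank 18, and its Smith normal form has invariant factors (1,1,1,1,1,1,1,1,1,1,1,1,1,1,1,1,1,2).

Reading off H_k = ker ∂_k / im ∂_{k+1}:

  H_0: rank C_0 − rank ∂_1 = 9 − 8 = 1, and the invariant factors of ∂_1 are all 1, so H_0 ≅ Z.
  H_1: rank ker ∂_1 − rank ∂_2 = (27 − 8) − 18 = 1, and ∂_2 has invariant factor 2 > 1, so H_1 ≅ Z ⊕ Z_2.
  H_2: rank ker ∂_2 − rank ∂_3 = (18 − 18) − 0 = 0, and there is no ∂_3, so H_2 ≅ 0.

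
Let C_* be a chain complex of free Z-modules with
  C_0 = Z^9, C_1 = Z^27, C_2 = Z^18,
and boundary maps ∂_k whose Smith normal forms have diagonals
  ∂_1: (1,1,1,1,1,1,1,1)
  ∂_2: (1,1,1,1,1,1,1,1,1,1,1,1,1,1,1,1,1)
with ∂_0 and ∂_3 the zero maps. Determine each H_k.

H_0 = Z,  H_1 = Z^2,  H_2 = Z.

H_0: b_0 = 9 − 0 − 8 = 1; torsion from ∂_1 factors > 1: none. So H_0 = Z.
H_1: b_1 = 27 − 8 − 17 = 2; torsion from ∂_2 factors > 1: none. So H_1 = Z^2.
H_2: b_2 = 18 − 17 − 0 = 1; torsion from ∂_3 factors > 1: none. So H_2 = Z.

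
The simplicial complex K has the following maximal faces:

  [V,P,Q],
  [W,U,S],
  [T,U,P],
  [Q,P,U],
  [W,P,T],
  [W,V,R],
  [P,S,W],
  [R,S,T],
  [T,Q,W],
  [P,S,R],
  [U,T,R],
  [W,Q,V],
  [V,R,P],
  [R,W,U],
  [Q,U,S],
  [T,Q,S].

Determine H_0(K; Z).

H_0 ≅ Z.

Fix the vertex order P < Q < R < S < T < U < V < W and write every simplex with vertices in increasing order. Then dim K = 2 and the simplices of K are:

  0-simplices (8): P, Q, R, S, T, U, V, W
  1-simplices (24): PQ, PR, PS, PT, PU, PV, PW, QS, QT, QU, QV, QW, RS, RT, RU, RV, RW, ST, SU, SW, TU, TW, UW, VW
  2-simplices (16): PQU, PQV, PRS, PRV, PSW, PTU, PTW, QST, QSU, QTW, QVW, RST, RTU, RUW, RVW, SUW

so the chain groups are C_0 ≅ Z^8, C_1 ≅ Z^24, C_2 ≅ Z^16.

The boundary map ∂_1: C_1 → C_0 maps an edge to its endpoints' difference, ∂[p,q] = q − p.
As a 8×24 matrix over Z this has rank 7, with invariant factors (1,1,1,1,1,1,1).

The boundary map ∂_2: C_2 → C_1 acts by ∂[p,q,r] = [q,r] − [p,r] + [p,q]. For instance
  ∂PRV = RV − PV + PR,
  ∂QSU = SU − QU + QS.
The 24×16 boundary matrix has rank 15 and Smith normal form diag(1,1,1,1,1,1,1,1,1,1,1,1,1,1,1).

Reading off H_k = ker ∂_k / im ∂_{k+1}:

  H_0: rank C_0 − rank ∂_1 = 8 − 7 = 1, and the invariant factors of ∂_1 are all 1, so H_0 ≅ Z.

(K is a triangulation of the torus T^2.)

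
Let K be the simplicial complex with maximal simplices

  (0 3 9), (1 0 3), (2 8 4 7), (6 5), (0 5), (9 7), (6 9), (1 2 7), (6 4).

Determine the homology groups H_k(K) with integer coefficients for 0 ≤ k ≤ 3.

Fix the vertex order 0 < 1 < 2 < 3 < 4 < 5 < 6 < 7 < 8 < 9 and write every simplex with vertices in increasing order. Then dim K = 3 and the simplices of K are:

  0-simplices (10): [0], [1], [2], [3], [4], [5], [6], [7], [8], [9]
  1-simplices (18): [0,1], [0,3], [0,5], [0,9], [1,2], [1,3], [1,7], [2,4], [2,7], [2,8], [3,9], [4,6], [4,7], [4,8], [5,6], [6,9], [7,8], [7,9]
  2-simplices (7): [0,1,3], [0,3,9], [1,2,7], [2,4,7], [2,4,8], [2,7,8], [4,7,8]
  3-simplices (1): [2,4,7,8]

so the chain groups are C_0 ≅ Z^10, C_1 ≅ Z^18, C_2 ≅ Z^7, C_3 ≅ Z^1.

The boundary map ∂_1: C_1 → C_0 is given by ∂[p,q] = [q] − [p]. For instance
  ∂[2,4] = [4] − [2].
The resulting 10×18 matrix has rank 9, and its Smith normal form has invariant factors (1,1,1,1,1,1,1,1,1).

∂_2: C_2 → C_1 maps a triangle to the signed sum of its edges. For instance
  ∂[4,7,8] = [7,8] − [4,8] + [4,7],
  ∂[0,1,3] = [1,3] − [0,3] + [0,1].
As a 18×7 matrix over Z this has rank 6, with invariant factors (1,1,1,1,1,1).

∂_3: C_3 → C_2 sends each 3-simplex σ to the alternating sum Σ_i (−1)^i (σ with its i-th vertex removed). For instance
  ∂[2,4,7,8] = [4,7,8] − [2,7,8] + [2,4,8] − [2,4,7].
The 7×1 boundary matrix has rank 1 and Smith normal form diag(1).

Computing H_k = (kernel of ∂_k) / (image of ∂_{k+1}):

  H_0: rank C_0 − rank ∂_1 = 10 − 9 = 1, and the invariant factors of ∂_1 are all 1, so H_0 = Z.
  H_1: rank ker ∂_1 − rank ∂_2 = (18 − 9) − 6 = 3, and the invariant factors of ∂_2 are all 1, so H_1 = Z^3.
  H_2: rank ker ∂_2 − rank ∂_3 = (7 − 6) − 1 = 0, and the invariant factors of ∂_3 are all 1, so H_2 = 0.
  H_3: rank ker ∂_3 − rank ∂_4 = (1 − 1) − 0 = 0, and there is no ∂_4, so H_3 = 0.

As a check, the Euler characteristic is 10 − 18 + 7 − 1 = -2, which agrees with 1 − 3 + 0 − 0 = -2.

H_0 ≅ Z,  H_1 ≅ Z^3,  H_2 = 0,  H_3 = 0.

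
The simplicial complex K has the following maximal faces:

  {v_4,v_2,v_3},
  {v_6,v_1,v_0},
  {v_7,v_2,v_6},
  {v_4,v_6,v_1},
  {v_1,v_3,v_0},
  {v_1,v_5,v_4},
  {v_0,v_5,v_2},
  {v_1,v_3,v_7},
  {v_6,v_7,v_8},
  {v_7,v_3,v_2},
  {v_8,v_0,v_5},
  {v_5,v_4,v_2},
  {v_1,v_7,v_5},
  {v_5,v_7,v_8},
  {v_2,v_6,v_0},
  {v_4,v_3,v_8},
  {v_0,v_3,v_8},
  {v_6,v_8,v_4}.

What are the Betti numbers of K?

Fix the vertex order v_0 < v_1 < v_2 < v_3 < v_4 < v_5 < v_6 < v_7 < v_8 and write every simplex with vertices in increasing order. Then dim K = 2 and the simplices of K are:

  0-simplices (9): [v_0], [v_1], [v_2], [v_3], [v_4], [v_5], [v_6], [v_7], [v_8]
  1-simplices (27): (27 of them)
  2-simplices (18): (18 of them)

Hence C_0 ≅ Z^9, C_1 ≅ Z^27, C_2 ≅ Z^18.

∂_1: C_1 → C_0 sends each edge [p,q] (with p < q) to q − p.
This gives a 9×27 integer matrix of rank 8; reducing to Smith normal form yields diagonal entries (1,1,1,1,1,1,1,1).

∂_2: C_2 → C_1 maps a triangle to the signed sum of its edges. For instance
  ∂[v_0,v_1,v_6] = [v_1,v_6] − [v_0,v_6] + [v_0,v_1],
  ∂[v_2,v_4,v_5] = [v_4,v_5] − [v_2,v_5] + [v_2,v_4].
The 27×18 boundary matrix has rank 17 and Smith normal form diag(1,1,1,1,1,1,1,1,1,1,1,1,1,1,1,1,1).

Now H_k = ker ∂_k / im ∂_{k+1}, so:

  H_0: rank C_0 − rank ∂_1 = 9 − 8 = 1, and the invariant factors of ∂_1 are all 1, so H_0 ≅ Z.
  H_1: rank ker ∂_1 − rank ∂_2 = (27 − 8) − 17 = 2, and the invariant factors of ∂_2 are all 1, so H_1 ≅ Z^2.
  H_2: rank ker ∂_2 − rank ∂_3 = (18 − 17) − 0 = 1, and there is no ∂_3, so H_2 ≅ Z.

As a check, the Euler characteristic is 9 − 27 + 18 = 0, which agrees with 1 − 2 + 1 = 0.

Hence the Betti numbers are b_0 = 1, b_1 = 2, b_2 = 1.

b_0 = 1, b_1 = 2, b_2 = 1.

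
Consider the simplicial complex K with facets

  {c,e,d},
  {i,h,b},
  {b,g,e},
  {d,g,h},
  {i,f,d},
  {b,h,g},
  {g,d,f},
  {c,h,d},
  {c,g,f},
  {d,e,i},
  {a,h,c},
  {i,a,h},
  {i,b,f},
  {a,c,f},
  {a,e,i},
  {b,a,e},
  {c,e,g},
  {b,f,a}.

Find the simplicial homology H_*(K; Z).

We work with the vertex ordering a < b < c < d < e < f < g < h < i. The simplices of K, each written with vertices in increasing order, are:

  0-simplices (9): a, b, c, d, e, f, g, h, i
  1-simplices (27): ab, ac, ae, af, ah, ai, be, bf, bg, bh, bi, cd, ce, cf, cg, ch, de, df, dg, dh, di, eg, ei, fg, fi, gh, hi
  2-simplices (18): abe, abf, acf, ach, aei, ahi, beg, bfi, bgh, bhi, cde, cdh, ceg, cfg, dei, dfg, dfi, dgh

Hence C_0 ≅ Z^9, C_1 ≅ Z^27, C_2 ≅ Z^18.

The boundary map ∂_1: C_1 → C_0 sends each edge [p,q] (with p < q) to q − p.
As a 9×27 matrix over Z this has rank 8, with invariant factors (1,1,1,1,1,1,1,1).

Boundary ∂_2: C_2 → C_1 acts by ∂[p,q,r] = [q,r] − [p,r] + [p,q]. For instance
  ∂cfg = fg − cg + cf,
  ∂acf = cf − af + ac.
The 27×18 boundary matrix has rank 18 and Smith normal form diag(1,1,1,1,1,1,1,1,1,1,1,1,1,1,1,1,1,2).

Reading off H_k = ker ∂_k / im ∂_{k+1}:

  H_0: rank C_0 − rank ∂_1 = 9 − 8 = 1, and the invariant factors of ∂_1 are all 1, so H_0 ≅ Z.
  H_1: rank ker ∂_1 − rank ∂_2 = (27 − 8) − 18 = 1, and ∂_2 has invariant factor 2 > 1, so H_1 ≅ Z ⊕ Z/2.
  H_2: rank ker ∂_2 − rank ∂_3 = (18 − 18) − 0 = 0, and there is no ∂_3, so H_2 ≅ 0.

(K is a triangulation of the Klein bottle.)

H_0 = Z,  H_1 = Z ⊕ Z/2,  H_2 = 0.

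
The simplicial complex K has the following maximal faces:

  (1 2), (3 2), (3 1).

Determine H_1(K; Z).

H_1 = Z.

Order the vertices as 1 < 2 < 3. Listing each simplex with vertices in this order, K has dimension 1 with simplices:

  0-simplices (3): [1], [2], [3]
  1-simplices (3): [1,2], [1,3], [2,3]

so the chain groups are C_0 ≅ Z^3, C_1 ≅ Z^3.

∂_1: C_1 → C_0 sends each edge [p,q] (with p < q) to q − p. For instance
  ∂[1,2] = [2] − [1].
The 3×3 boundary matrix has rank 2 and Smith normal form diag(1,1).

Computing H_k = (kernel of ∂_k) / (image of ∂_{k+1}):

  H_1: rank ker ∂_1 − rank ∂_2 = (3 − 2) − 0 = 1, and there is no ∂_2, so H_1 ≅ Z.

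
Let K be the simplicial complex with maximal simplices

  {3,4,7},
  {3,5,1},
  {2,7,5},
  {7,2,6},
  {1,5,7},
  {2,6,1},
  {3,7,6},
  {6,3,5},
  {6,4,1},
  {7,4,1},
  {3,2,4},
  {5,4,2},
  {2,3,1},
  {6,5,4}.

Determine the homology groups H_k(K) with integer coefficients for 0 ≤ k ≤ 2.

K has 7 vertices, 21 edges, 14 triangles.
rank ∂_0 = 0, rank ∂_1 = 6 ⇒ b_0 = 7 − 0 − 6 = 1; all invariant factors of ∂_1 are 1 so no torsion. So H_0 = Z.
rank ∂_1 = 6, rank ∂_2 = 13 ⇒ b_1 = 21 − 6 − 13 = 2; all invariant factors of ∂_2 are 1 so no torsion. So H_1 = Z^2.
rank ∂_2 = 13, rank ∂_3 = 0 ⇒ b_2 = 14 − 13 − 0 = 1. So H_2 = Z.

H_0 ≅ Z,  H_1 ≅ Z^2,  H_2 ≅ Z.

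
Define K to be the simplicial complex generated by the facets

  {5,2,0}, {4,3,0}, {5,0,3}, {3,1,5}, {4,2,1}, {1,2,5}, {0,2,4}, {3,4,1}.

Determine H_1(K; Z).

K has 6 vertices, 12 edges, 8 triangles.
rank ∂_1 = 5, rank ∂_2 = 7 ⇒ b_1 = 12 − 5 − 7 = 0; all invariant factors of ∂_2 are 1 so no torsion. So H_1 = 0.

H_1 ≅ 0.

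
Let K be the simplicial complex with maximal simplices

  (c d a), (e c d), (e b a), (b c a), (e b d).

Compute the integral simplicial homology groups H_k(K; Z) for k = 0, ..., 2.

H_0 ≅ Z,  H_1 ≅ Z,  H_2 = 0.

Take the total order a < b < c < d < e on the vertex set. Then K (dimension 2) consists of the simplices:

  0-simplices (5): a, b, c, d, e
  1-simplices (10): ab, ac, ad, ae, bc, bd, be, cd, ce, de
  2-simplices (5): abc, abe, acd, bde, cde

so the chain groups are C_0 ≅ Z^5, C_1 ≅ Z^10, C_2 ≅ Z^5.

The boundary map ∂_1: C_1 → C_0 maps an edge to its endpoints' difference, ∂[p,q] = q − p. For instance
  ∂de = e − d.
This gives a 5×10 integer matrix of rank 4; reducing to Smith normal form yields diagonal entries (1,1,1,1).

The boundary map ∂_2: C_2 → C_1 sends each 2-simplex [p,q,r] to [q,r] − [p,r] + [p,q]. For instance
  ∂acd = cd − ad + ac,
  ∂abe = be − ae + ab.
The resulting 10×5 matrix has rank 5, and its Smith normal form has invariant factors (1,1,1,1,1).

From H_k ≅ ker(∂_k) / im(∂_{k+1}) we obtain:

  H_0: rank C_0 − rank ∂_1 = 5 − 4 = 1, and the invariant factors of ∂_1 are all 1, so H_0 = Z.
  H_1: rank ker ∂_1 − rank ∂_2 = (10 − 4) − 5 = 1, and the invariant factors of ∂_2 are all 1, so H_1 = Z.
  H_2: rank ker ∂_2 − rank ∂_3 = (5 − 5) − 0 = 0, and there is no ∂_3, so H_2 = 0.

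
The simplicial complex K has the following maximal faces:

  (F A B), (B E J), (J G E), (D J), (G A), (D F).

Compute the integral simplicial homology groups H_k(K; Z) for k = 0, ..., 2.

H_0 ≅ Z,  H_1 ≅ Z^2,  H_2 = 0.

Fix the vertex order A < B < D < E < F < G < J and write every simplex with vertices in increasing order. Then dim K = 2 and the simplices of K are:

  0-simplices (7): A, B, D, E, F, G, J
  1-simplices (11): AB, AF, AG, BE, BF, BJ, DF, DJ, EG, EJ, GJ
  2-simplices (3): ABF, BEJ, EGJ

giving chain groups C_0 ≅ Z^7, C_1 ≅ Z^11, C_2 ≅ Z^3.

The boundary map ∂_1: C_1 → C_0 sends each edge [p,q] (with p < q) to q − p.
The 7×11 boundary matrix has rank 6 and Smith normal form diag(1,1,1,1,1,1).

The boundary map ∂_2: C_2 → C_1 acts by ∂[p,q,r] = [q,r] − [p,r] + [p,q]. For instance
  ∂ABF = BF − AF + AB,
  ∂BEJ = EJ − BJ + BE.
The 11×3 boundary matrix has rank 3 and Smith normal form diag(1,1,1).

From H_k ≅ ker(∂_k) / im(∂_{k+1}) we obtain:

  H_0: rank C_0 − rank ∂_1 = 7 − 6 = 1, and the invariant factors of ∂_1 are all 1, so H_0 = Z.
  H_1: rank ker ∂_1 − rank ∂_2 = (11 − 6) − 3 = 2, and the invariant factors of ∂_2 are all 1, so H_1 = Z^2.
  H_2: rank ker ∂_2 − rank ∂_3 = (3 − 3) − 0 = 0, and there is no ∂_3, so H_2 = 0.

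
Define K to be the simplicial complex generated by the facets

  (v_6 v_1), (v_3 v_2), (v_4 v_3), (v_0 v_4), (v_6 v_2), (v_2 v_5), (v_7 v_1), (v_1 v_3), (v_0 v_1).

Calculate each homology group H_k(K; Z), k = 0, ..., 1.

K has 8 vertices, 9 edges.
rank ∂_0 = 0, rank ∂_1 = 7 ⇒ b_0 = 8 − 0 − 7 = 1; all invariant factors of ∂_1 are 1 so no torsion. So H_0 ≅ Z.
rank ∂_1 = 7, rank ∂_2 = 0 ⇒ b_1 = 9 − 7 − 0 = 2. So H_1 ≅ Z^2.

H_0 = Z,  H_1 = Z^2.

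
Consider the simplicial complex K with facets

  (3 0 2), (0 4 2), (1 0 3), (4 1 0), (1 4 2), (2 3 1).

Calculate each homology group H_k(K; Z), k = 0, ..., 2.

Take the total order 0 < 1 < 2 < 3 < 4 on the vertex set. Then K (dimension 2) consists of the simplices:

  0-simplices (5): [0], [1], [2], [3], [4]
  1-simplices (9): [0,1], [0,2], [0,3], [0,4], [1,2], [1,3], [1,4], [2,3], [2,4]
  2-simplices (6): [0,1,3], [0,1,4], [0,2,3], [0,2,4], [1,2,3], [1,2,4]

so the chain groups are C_0 ≅ Z^5, C_1 ≅ Z^9, C_2 ≅ Z^6.

The boundary map ∂_1: C_1 → C_0 is given by ∂[p,q] = [q] − [p]. For instance
  ∂[0,2] = [2] − [0].
The 5×9 boundary matrix has rank 4 and Smith normal form diag(1,1,1,1).

Boundary ∂_2: C_2 → C_1 acts by ∂[p,q,r] = [q,r] − [p,r] + [p,q]. For instance
  ∂[0,1,3] = [1,3] − [0,3] + [0,1],
  ∂[1,2,4] = [2,4] − [1,4] + [1,2].
This gives a 9×6 integer matrix of rank 5; reducing to Smith normal form yields diagonal entries (1,1,1,1,1).

Computing H_k = (kernel of ∂_k) / (image of ∂_{k+1}):

  H_0: rank C_0 − rank ∂_1 = 5 − 4 = 1, and the invariant factors of ∂_1 are all 1, so H_0 ≅ Z.
  H_1: rank ker ∂_1 − rank ∂_2 = (9 − 4) − 5 = 0, and the invariant factors of ∂_2 are all 1, so H_1 ≅ 0.
  H_2: rank ker ∂_2 − rank ∂_3 = (6 − 5) − 0 = 1, and there is no ∂_3, so H_2 ≅ Z.

H_0 ≅ Z,  H_1 = 0,  H_2 ≅ Z.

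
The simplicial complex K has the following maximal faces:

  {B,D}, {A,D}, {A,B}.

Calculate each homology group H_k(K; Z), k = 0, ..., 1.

Order the vertices as A < B < D. Listing each simplex with vertices in this order, K has dimension 1 with simplices:

  0-simplices (3): A, B, D
  1-simplices (3): AB, AD, BD

Hence C_0 ≅ Z^3, C_1 ≅ Z^3.

Boundary ∂_1: C_1 → C_0 is given by ∂[p,q] = [q] − [p]. For instance
  ∂AB = B − A.
This gives a 3×3 integer matrix of rank 2; reducing to Smith normal form yields diagonal entries (1,1).

Reading off H_k = ker ∂_k / im ∂_{k+1}:

  H_0: rank C_0 − rank ∂_1 = 3 − 2 = 1, and the invariant factors of ∂_1 are all 1, so H_0 = Z.
  H_1: rank ker ∂_1 − rank ∂_2 = (3 − 2) − 0 = 1, and there is no ∂_2, so H_1 = Z.

As a check, the Euler characteristic is 3 − 3 = 0, which agrees with 1 − 1 = 0.
(K is a triangulation of the circle S^1.)

H_0 = Z,  H_1 = Z.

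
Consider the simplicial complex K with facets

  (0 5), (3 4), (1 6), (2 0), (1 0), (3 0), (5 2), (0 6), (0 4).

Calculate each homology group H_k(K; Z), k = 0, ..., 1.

K has 7 vertices, 9 edges.
rank ∂_0 = 0, rank ∂_1 = 6 ⇒ b_0 = 7 − 0 − 6 = 1; all invariant factors of ∂_1 are 1 so no torsion. So H_0 ≅ Z.
rank ∂_1 = 6, rank ∂_2 = 0 ⇒ b_1 = 9 − 6 − 0 = 3. So H_1 ≅ Z^3.

H_0 = Z,  H_1 = Z^3.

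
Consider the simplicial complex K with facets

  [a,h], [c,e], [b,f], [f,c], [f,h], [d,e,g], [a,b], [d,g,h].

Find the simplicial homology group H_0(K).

H_0 ≅ Z.

We work with the vertex ordering a < b < c < d < e < f < g < h. The simplices of K, each written with vertices in increasing order, are:

  0-simplices (8): a, b, c, d, e, f, g, h
  1-simplices (11): ab, ah, bf, ce, cf, de, dg, dh, eg, fh, gh
  2-simplices (2): deg, dgh

so the chain groups are C_0 ≅ Z^8, C_1 ≅ Z^11, C_2 ≅ Z^2.

Boundary ∂_1: C_1 → C_0 is given by ∂[p,q] = [q] − [p].
The resulting 8×11 matrix has rank 7, and its Smith normal form has invariant factors (1,1,1,1,1,1,1).

Boundary ∂_2: C_2 → C_1 acts by ∂[p,q,r] = [q,r] − [p,r] + [p,q]. For instance
  ∂dgh = gh − dh + dg,
  ∂deg = eg − dg + de.
The resulting 11×2 matrix has rank 2, and its Smith normal form has invariant factors (1,1).

From H_k ≅ ker(∂_k) / im(∂_{k+1}) we obtain:

  H_0: rank C_0 − rank ∂_1 = 8 − 7 = 1, and the invariant factors of ∂_1 are all 1, so H_0 ≅ Z.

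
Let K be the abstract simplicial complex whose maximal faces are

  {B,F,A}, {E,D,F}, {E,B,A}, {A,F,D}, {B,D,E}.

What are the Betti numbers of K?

b_0 = 1, b_1 = 1, b_2 = 0.

Fix the vertex order A < B < D < E < F and write every simplex with vertices in increasing order. Then dim K = 2 and the simplices of K are:

  0-simplices (5): A, B, D, E, F
  1-simplices (10): AB, AD, AE, AF, BD, BE, BF, DE, DF, EF
  2-simplices (5): ABE, ABF, ADF, BDE, DEF

so the chain groups are C_0 ≅ Z^5, C_1 ≅ Z^10, C_2 ≅ Z^5.

Boundary ∂_1: C_1 → C_0 sends each edge [p,q] (with p < q) to q − p.
The 5×10 boundary matrix has rank 4 and Smith normal form diag(1,1,1,1).

The boundary map ∂_2: C_2 → C_1 acts by ∂[p,q,r] = [q,r] − [p,r] + [p,q]. For instance
  ∂ABE = BE − AE + AB,
  ∂DEF = EF − DF + DE.
The resulting 10×5 matrix has rank 5, and its Smith normal form has invariant factors (1,1,1,1,1).

Computing H_k = (kernel of ∂_k) / (image of ∂_{k+1}):

  H_0: rank C_0 − rank ∂_1 = 5 − 4 = 1, and the invariant factors of ∂_1 are all 1, so H_0 ≅ Z.
  H_1: rank ker ∂_1 − rank ∂_2 = (10 − 4) − 5 = 1, and the invariant factors of ∂_2 are all 1, so H_1 ≅ Z.
  H_2: rank ker ∂_2 − rank ∂_3 = (5 − 5) − 0 = 0, and there is no ∂_3, so H_2 ≅ 0.

Hence the Betti numbers are b_0 = 1, b_1 = 1, b_2 = 0.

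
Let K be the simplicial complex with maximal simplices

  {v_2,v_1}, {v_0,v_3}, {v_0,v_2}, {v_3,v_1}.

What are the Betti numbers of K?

b_0 = 1, b_1 = 1.

Take the total order v_0 < v_1 < v_2 < v_3 on the vertex set. Then K (dimension 1) consists of the simplices:

  0-simplices (4): [v_0], [v_1], [v_2], [v_3]
  1-simplices (4): [v_0,v_2], [v_0,v_3], [v_1,v_2], [v_1,v_3]

giving chain groups C_0 ≅ Z^4, C_1 ≅ Z^4.

∂_1: C_1 → C_0 maps an edge to its endpoints' difference, ∂[p,q] = q − p. For instance
  ∂[v_0,v_3] = [v_3] − [v_0].
This gives a 4×4 integer matrix of rank 3; reducing to Smith normal form yields diagonal entries (1,1,1).

Reading off H_k = ker ∂_k / im ∂_{k+1}:

  H_0: rank C_0 − rank ∂_1 = 4 − 3 = 1, and the invariant factors of ∂_1 are all 1, so H_0 = Z.
  H_1: rank ker ∂_1 − rank ∂_2 = (4 − 3) − 0 = 1, and there is no ∂_2, so H_1 = Z.

Hence the Betti numbers are b_0 = 1, b_1 = 1.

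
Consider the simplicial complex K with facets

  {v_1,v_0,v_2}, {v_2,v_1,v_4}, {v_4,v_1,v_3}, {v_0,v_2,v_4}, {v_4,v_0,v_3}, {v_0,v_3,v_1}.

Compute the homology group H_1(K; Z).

H_1 = 0.

We work with the vertex ordering v_0 < v_1 < v_2 < v_3 < v_4. The simplices of K, each written with vertices in increasing order, are:

  0-simplices (5): [v_0], [v_1], [v_2], [v_3], [v_4]
  1-simplices (9): [v_0,v_1], [v_0,v_2], [v_0,v_3], [v_0,v_4], [v_1,v_2], [v_1,v_3], [v_1,v_4], [v_2,v_4], [v_3,v_4]
  2-simplices (6): [v_0,v_1,v_2], [v_0,v_1,v_3], [v_0,v_2,v_4], [v_0,v_3,v_4], [v_1,v_2,v_4], [v_1,v_3,v_4]

giving chain groups C_0 ≅ Z^5, C_1 ≅ Z^9, C_2 ≅ Z^6.

The boundary map ∂_1: C_1 → C_0 maps an edge to its endpoints' difference, ∂[p,q] = q − p. For instance
  ∂[v_1,v_3] = [v_3] − [v_1].
The resulting 5×9 matrix has rank 4, and its Smith normal form has invariant factors (1,1,1,1).

The boundary map ∂_2: C_2 → C_1 maps a triangle to the signed sum of its edges. For instance
  ∂[v_1,v_2,v_4] = [v_2,v_4] − [v_1,v_4] + [v_1,v_2],
  ∂[v_1,v_3,v_4] = [v_3,v_4] − [v_1,v_4] + [v_1,v_3].
This gives a 9×6 integer matrix of rank 5; reducing to Smith normal form yields diagonal entries (1,1,1,1,1).

From H_k ≅ ker(∂_k) / im(∂_{k+1}) we obtain:

  H_1: rank ker ∂_1 − rank ∂_2 = (9 − 4) − 5 = 0, and the invariant factors of ∂_2 are all 1, so H_1 = 0.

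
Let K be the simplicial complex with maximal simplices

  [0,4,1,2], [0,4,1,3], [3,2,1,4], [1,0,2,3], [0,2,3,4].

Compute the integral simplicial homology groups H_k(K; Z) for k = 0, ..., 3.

We work with the vertex ordering 0 < 1 < 2 < 3 < 4. The simplices of K, each written with vertices in increasing order, are:

  0-simplices (5): [0], [1], [2], [3], [4]
  1-simplices (10): [0,1], [0,2], [0,3], [0,4], [1,2], [1,3], [1,4], [2,3], [2,4], [3,4]
  2-simplices (10): [0,1,2], [0,1,3], [0,1,4], [0,2,3], [0,2,4], [0,3,4], [1,2,3], [1,2,4], [1,3,4], [2,3,4]
  3-simplices (5): [0,1,2,3], [0,1,2,4], [0,1,3,4], [0,2,3,4], [1,2,3,4]

giving chain groups C_0 ≅ Z^5, C_1 ≅ Z^10, C_2 ≅ Z^10, C_3 ≅ Z^5.

Boundary ∂_1: C_1 → C_0 sends each edge [p,q] (with p < q) to q − p.
As a 5×10 matrix over Z this has rank 4, with invariant factors (1,1,1,1).

∂_2: C_2 → C_1 sends each 2-simplex [p,q,r] to [q,r] − [p,r] + [p,q]. For instance
  ∂[1,2,3] = [2,3] − [1,3] + [1,2],
  ∂[0,1,2] = [1,2] − [0,2] + [0,1].
The resulting 10×10 matrix has rank 6, and its Smith normal form has invariant factors (1,1,1,1,1,1).

∂_3: C_3 → C_2 sends each 3-simplex σ to the alternating sum Σ_i (−1)^i (σ with its i-th vertex removed). For instance
  ∂[0,2,3,4] = [2,3,4] − [0,3,4] + [0,2,4] − [0,2,3],
  ∂[0,1,2,3] = [1,2,3] − [0,2,3] + [0,1,3] − [0,1,2].
The resulting 10×5 matrix has rank 4, and its Smith normal form has invariant factors (1,1,1,1).

Computing H_k = (kernel of ∂_k) / (image of ∂_{k+1}):

  H_0: rank C_0 − rank ∂_1 = 5 − 4 = 1, and the invariant factors of ∂_1 are all 1, so H_0 ≅ Z.
  H_1: rank ker ∂_1 − rank ∂_2 = (10 − 4) − 6 = 0, and the invariant factors of ∂_2 are all 1, so H_1 ≅ 0.
  H_2: rank ker ∂_2 − rank ∂_3 = (10 − 6) − 4 = 0, and the invariant factors of ∂_3 are all 1, so H_2 ≅ 0.
  H_3: rank ker ∂_3 − rank ∂_4 = (5 − 4) − 0 = 1, and there is no ∂_4, so H_3 ≅ Z.

(K is a triangulation of the 3-sphere S^3.)

H_0 = Z,  H_1 = 0,  H_2 = 0,  H_3 = Z.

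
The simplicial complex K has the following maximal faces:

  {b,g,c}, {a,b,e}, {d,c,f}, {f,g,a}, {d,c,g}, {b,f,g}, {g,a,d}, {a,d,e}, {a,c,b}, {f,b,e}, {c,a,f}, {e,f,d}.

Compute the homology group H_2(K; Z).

H_2 = 0.

We work with the vertex ordering a < b < c < d < e < f < g. The simplices of K, each written with vertices in increasing order, are:

  0-simplices (7): a, b, c, d, e, f, g
  1-simplices (18): ab, ac, ad, ae, af, ag, bc, be, bf, bg, cd, cf, cg, de, df, dg, ef, fg
  2-simplices (12): abc, abe, acf, ade, adg, afg, bcg, bef, bfg, cdf, cdg, def

Hence C_0 ≅ Z^7, C_1 ≅ Z^18, C_2 ≅ Z^12.

∂_1: C_1 → C_0 sends each edge [p,q] (with p < q) to q − p. For instance
  ∂de = e − d.
This gives a 7×18 integer matrix of rank 6; reducing to Smith normal form yields diagonal entries (1,1,1,1,1,1).

Boundary ∂_2: C_2 → C_1 maps a triangle to the signed sum of its edges. For instance
  ∂cdf = df − cf + cd,
  ∂bcg = cg − bg + bc.
The 18×12 boundary matrix has rank 12 and Smith normal form diag(1,1,1,1,1,1,1,1,1,1,1,2).

Computing H_k = (kernel of ∂_k) / (image of ∂_{k+1}):

  H_2: rank ker ∂_2 − rank ∂_3 = (12 − 12) − 0 = 0, and there is no ∂_3, so H_2 ≅ 0.

(K is a triangulation of the real projective plane RP^2.)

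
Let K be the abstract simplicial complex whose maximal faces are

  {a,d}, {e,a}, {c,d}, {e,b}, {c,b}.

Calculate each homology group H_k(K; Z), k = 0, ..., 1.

H_0 ≅ Z,  H_1 ≅ Z.

We work with the vertex ordering a < b < c < d < e. The simplices of K, each written with vertices in increasing order, are:

  0-simplices (5): a, b, c, d, e
  1-simplices (5): ad, ae, bc, be, cd

giving chain groups C_0 ≅ Z^5, C_1 ≅ Z^5.

Boundary ∂_1: C_1 → C_0 sends each edge [p,q] (with p < q) to q − p. For instance
  ∂ad = d − a.
The 5×5 boundary matrix has rank 4 and Smith normal form diag(1,1,1,1).

Reading off H_k = ker ∂_k / im ∂_{k+1}:

  H_0: rank C_0 − rank ∂_1 = 5 − 4 = 1, and the invariant factors of ∂_1 are all 1, so H_0 ≅ Z.
  H_1: rank ker ∂_1 − rank ∂_2 = (5 − 4) − 0 = 1, and there is no ∂_2, so H_1 ≅ Z.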